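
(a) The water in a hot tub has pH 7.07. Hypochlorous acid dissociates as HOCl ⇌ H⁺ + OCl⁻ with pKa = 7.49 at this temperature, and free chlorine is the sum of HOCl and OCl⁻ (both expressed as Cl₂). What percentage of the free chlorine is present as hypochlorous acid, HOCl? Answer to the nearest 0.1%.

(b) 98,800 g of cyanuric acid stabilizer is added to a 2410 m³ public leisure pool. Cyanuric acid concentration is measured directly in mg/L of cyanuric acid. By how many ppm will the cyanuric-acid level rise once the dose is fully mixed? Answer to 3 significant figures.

(a) [OCl⁻]/[HOCl] = 10^(pH − pKa) = 10^(7.07 − 7.49) = 10^-0.42 = 0.3802.
(a) Fraction as HOCl = 1 / (1 + 0.3802) = 0.7245.

(b) Volume: 2410 m³ = 2,410,000 L.
(b) Rise: 98,800 g / 2,410,000 L × 1000 = 41 mg/L.

(a) 72.5%; (b) 41.0 ppm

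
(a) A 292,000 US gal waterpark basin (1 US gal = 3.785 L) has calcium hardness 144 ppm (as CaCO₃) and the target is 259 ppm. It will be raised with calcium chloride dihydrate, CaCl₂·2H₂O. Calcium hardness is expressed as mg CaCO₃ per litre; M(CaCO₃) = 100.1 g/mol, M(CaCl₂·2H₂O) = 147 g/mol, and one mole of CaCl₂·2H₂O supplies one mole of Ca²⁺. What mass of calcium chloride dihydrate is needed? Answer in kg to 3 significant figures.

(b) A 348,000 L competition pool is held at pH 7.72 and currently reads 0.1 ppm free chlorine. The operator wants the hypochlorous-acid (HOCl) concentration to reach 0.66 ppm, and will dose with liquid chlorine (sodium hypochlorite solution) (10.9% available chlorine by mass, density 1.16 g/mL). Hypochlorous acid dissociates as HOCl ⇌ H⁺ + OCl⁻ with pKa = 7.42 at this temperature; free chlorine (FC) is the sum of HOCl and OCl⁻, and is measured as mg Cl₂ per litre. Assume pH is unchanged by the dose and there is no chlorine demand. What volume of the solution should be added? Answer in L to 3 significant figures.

(a) Volume: 292,000 US gal × 3.785 L/gal = 1,105,220 L.
(a) Hardness to add: (259 − 144) = 115 mg/L as CaCO₃ × 1,105,220 L = 127,100 g as CaCO₃.
(a) Moles of Ca²⁺ (1 mol Ca²⁺ ≡ 1 mol CaCO₃): 127,100 / 100.1 g/mol = 1270 mol.
(a) Mass of CaCl₂·2H₂O: 1270 × 147 = 186,700 g.

(b) [OCl⁻]/[HOCl] = 10^(pH − pKa) = 10^(7.72 − 7.42) = 1.995; fraction as HOCl = 1/(1 + 1.995) = 0.3339.
(b) Free chlorine required for 0.66 ppm HOCl: 0.66 / 0.3339 = 1.977 ppm.
(b) FC to add: 1.977 − 0.1 = 1.877 mg/L as Cl₂.
(b) Cl₂ equivalent: 1.877 mg/L × 348,000 L = 653.2 g.
(b) Product at 10.9% available Cl: 653.2 / 0.109 = 5992 g.
(b) Volume: 5992 g ÷ 1.16 g/mL = 5166 mL.

(a) 187 kg; (b) 5.17 L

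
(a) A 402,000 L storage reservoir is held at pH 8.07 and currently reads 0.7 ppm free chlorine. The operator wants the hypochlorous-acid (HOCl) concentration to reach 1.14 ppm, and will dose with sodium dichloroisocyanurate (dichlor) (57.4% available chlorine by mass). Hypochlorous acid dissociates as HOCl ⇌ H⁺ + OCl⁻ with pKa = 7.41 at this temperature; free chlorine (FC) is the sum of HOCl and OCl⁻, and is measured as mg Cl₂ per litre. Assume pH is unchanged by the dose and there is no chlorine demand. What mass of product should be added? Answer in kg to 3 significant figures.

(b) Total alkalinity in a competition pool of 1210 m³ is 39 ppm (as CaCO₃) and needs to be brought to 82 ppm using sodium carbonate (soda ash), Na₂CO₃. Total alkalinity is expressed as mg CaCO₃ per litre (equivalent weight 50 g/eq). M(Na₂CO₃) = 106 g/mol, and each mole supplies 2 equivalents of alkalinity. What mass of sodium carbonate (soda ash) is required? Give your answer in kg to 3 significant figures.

(a) [OCl⁻]/[HOCl] = 10^(pH − pKa) = 10^(8.07 − 7.41) = 4.571; fraction as HOCl = 1/(1 + 4.571) = 0.1795.
(a) Free chlorine required for 1.14 ppm HOCl: 1.14 / 0.1795 = 6.351 ppm.
(a) FC to add: 6.351 − 0.7 = 5.651 mg/L as Cl₂.
(a) Cl₂ equivalent: 5.651 mg/L × 402,000 L = 2272 g.
(a) Product at 57.4% available Cl: 2272 / 0.574 = 3958 g.

(b) Volume: 1210 m³ = 1,210,000 L.
(b) Alkalinity to add: (82 − 39) = 43 mg/L as CaCO₃ × 1,210,000 L = 52,030 g as CaCO₃.
(b) Equivalents: 52,030 g ÷ 50 g/eq = 1041 eq.
(b) Each mole of Na₂CO₃ supplies 2 eq, so 1041 / 2 = 520.3 mol.
(b) Mass: 520.3 mol × 106 g/mol = 55,150 g.

(a) 3.96 kg; (b) 55.2 kg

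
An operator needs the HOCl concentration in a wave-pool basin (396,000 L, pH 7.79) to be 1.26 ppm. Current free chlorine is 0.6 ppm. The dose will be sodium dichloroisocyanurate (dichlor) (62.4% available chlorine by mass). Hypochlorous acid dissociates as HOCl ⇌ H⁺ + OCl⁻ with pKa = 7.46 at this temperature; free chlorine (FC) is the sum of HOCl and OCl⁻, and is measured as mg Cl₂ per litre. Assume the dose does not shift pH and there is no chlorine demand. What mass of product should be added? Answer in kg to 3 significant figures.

[OCl⁻]/[HOCl] = 10^(pH − pKa) = 10^(7.79 − 7.46) = 2.138; fraction as HOCl = 1/(1 + 2.138) = 0.3187.
Free chlorine required for 1.26 ppm HOCl: 1.26 / 0.3187 = 3.954 ppm.
FC to add: 3.954 − 0.6 = 3.354 mg/L as Cl₂.
Cl₂ equivalent: 3.354 mg/L × 396,000 L = 1328 g.
Product at 62.4% available Cl: 1328 / 0.624 = 2128 g.

2.13 kg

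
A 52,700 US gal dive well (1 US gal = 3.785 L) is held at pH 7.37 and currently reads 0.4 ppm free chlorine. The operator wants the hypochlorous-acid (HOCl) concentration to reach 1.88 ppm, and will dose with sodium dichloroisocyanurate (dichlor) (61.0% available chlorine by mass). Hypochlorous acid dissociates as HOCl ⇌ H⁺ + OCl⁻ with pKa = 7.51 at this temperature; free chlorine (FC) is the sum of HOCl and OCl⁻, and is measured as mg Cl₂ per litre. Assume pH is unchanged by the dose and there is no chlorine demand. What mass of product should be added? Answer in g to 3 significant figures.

929 g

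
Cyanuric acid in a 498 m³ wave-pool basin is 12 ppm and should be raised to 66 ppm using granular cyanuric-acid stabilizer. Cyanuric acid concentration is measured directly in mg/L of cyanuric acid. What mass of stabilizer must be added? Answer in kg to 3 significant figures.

26.9 kg

Volume: 498 m³ = 498,000 L.
CYA to add: (66 − 12) = 54 mg/L × 498,000 L = 26,890 g cyanuric acid.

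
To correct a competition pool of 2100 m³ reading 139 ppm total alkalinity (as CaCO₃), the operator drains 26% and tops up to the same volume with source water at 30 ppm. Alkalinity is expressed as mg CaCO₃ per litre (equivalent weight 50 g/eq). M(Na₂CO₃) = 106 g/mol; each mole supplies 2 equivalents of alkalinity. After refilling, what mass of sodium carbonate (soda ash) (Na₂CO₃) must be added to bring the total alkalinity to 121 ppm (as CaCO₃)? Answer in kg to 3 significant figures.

Volume: 2100 m³ = 2,100,000 L.
After draining 26% and refilling: 139 × 0.74 + 30 × 0.26 = 110.66 ppm.
Deficit to target: 121 − 110.66 = 10.34 mg/L.
As CaCO₃: 10.34 mg/L × 2,100,000 L = 21,710 g; ÷ 50 g/eq ÷ 2 = 217.1 mol Na₂CO₃.
Mass: 217.1 × 106 = 23,020 g.

23.0 kg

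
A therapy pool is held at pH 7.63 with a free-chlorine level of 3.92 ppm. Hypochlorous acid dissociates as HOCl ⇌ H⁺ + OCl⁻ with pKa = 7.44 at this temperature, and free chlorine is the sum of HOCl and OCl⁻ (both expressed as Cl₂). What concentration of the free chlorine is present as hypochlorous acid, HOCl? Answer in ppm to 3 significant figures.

1.54 ppm

[OCl⁻]/[HOCl] = 10^(pH − pKa) = 10^(7.63 − 7.44) = 10^0.19 = 1.549.
Fraction as HOCl = 1 / (1 + 1.549) = 0.3923.
HOCl = 0.3923 × 3.92 ppm = 1.538 ppm.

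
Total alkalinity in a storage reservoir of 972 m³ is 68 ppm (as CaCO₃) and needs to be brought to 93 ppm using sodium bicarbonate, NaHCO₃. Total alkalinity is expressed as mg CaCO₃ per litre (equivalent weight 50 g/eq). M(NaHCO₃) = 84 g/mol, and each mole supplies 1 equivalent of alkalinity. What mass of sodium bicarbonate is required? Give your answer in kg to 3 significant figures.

Volume: 972 m³ = 972,000 L.
Alkalinity to add: (93 − 68) = 25 mg/L as CaCO₃ × 972,000 L = 24,300 g as CaCO₃.
Equivalents: 24,300 g ÷ 50 g/eq = 486 eq.
NaHCO₃ supplies 1 eq per mole → 486 mol.
Mass: 486 mol × 84 g/mol = 40,820 g.

40.8 kg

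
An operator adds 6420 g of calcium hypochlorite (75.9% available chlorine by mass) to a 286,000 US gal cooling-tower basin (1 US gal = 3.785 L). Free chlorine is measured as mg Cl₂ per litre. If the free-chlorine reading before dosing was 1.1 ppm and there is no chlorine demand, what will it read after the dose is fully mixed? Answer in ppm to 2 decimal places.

Volume: 286,000 US gal × 3.785 L/gal = 1,082,510 L.
Available chlorine delivered: 6420 g × 0.759 = 4873 g as Cl₂.
Concentration rise: 4873 g / 1,082,510 L = 4.501 mg/L = 4.50 ppm.
Final FC: 1.1 + 4.50 = 5.60 ppm.

5.60 ppm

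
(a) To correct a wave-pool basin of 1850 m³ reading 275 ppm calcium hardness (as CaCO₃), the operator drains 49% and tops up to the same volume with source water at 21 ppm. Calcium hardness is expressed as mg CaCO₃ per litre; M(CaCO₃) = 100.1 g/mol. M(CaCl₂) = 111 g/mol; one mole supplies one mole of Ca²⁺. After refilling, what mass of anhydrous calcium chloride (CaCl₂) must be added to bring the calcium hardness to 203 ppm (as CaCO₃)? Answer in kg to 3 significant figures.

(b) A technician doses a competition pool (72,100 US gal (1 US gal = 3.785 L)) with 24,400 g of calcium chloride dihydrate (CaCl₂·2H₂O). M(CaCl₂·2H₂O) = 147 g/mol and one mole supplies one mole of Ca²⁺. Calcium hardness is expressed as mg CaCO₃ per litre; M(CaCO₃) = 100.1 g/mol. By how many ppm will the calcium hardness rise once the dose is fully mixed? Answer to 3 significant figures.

(a) 108 kg; (b) 60.9 ppm

(a) Volume: 1850 m³ = 1,850,000 L.
(a) After draining 49% and refilling: 275 × 0.51 + 21 × 0.49 = 150.54 ppm.
(a) Deficit to target: 203 − 150.54 = 52.46 mg/L.
(a) As CaCO₃: 52.46 mg/L × 1,850,000 L = 97,050 g; ÷ 100.1 = 969.5 mol Ca²⁺.
(a) Mass: 969.5 × 111 = 107,600 g.

(b) Volume: 72,100 US gal × 3.785 L/gal = 272,898 L.
(b) Moles of Ca²⁺: 24,400 g ÷ 147 g/mol = 166 mol.
(b) As CaCO₃: 166 mol × 100.1 g/mol = 16,620 g.
(b) Rise: 16,620 g / 272,898 L × 1000 = 60.88 mg/L.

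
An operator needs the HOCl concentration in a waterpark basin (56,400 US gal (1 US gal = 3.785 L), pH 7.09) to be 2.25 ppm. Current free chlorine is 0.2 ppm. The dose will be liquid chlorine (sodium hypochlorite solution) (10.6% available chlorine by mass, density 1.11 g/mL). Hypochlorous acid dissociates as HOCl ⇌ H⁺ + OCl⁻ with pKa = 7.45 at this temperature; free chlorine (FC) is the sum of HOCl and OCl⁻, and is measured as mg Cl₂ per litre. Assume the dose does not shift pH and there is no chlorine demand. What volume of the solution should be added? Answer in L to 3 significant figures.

5.50 L

Volume: 56,400 US gal × 3.785 L/gal = 213,474 L.
[OCl⁻]/[HOCl] = 10^(pH − pKa) = 10^(7.09 − 7.45) = 0.4365; fraction as HOCl = 1/(1 + 0.4365) = 0.6961.
Free chlorine required for 2.25 ppm HOCl: 2.25 / 0.6961 = 3.232 ppm.
FC to add: 3.232 − 0.2 = 3.032 mg/L as Cl₂.
Cl₂ equivalent: 3.032 mg/L × 213,474 L = 647.3 g.
Product at 10.6% available Cl: 647.3 / 0.106 = 6106 g.
Volume: 6106 g ÷ 1.11 g/mL = 5501 mL.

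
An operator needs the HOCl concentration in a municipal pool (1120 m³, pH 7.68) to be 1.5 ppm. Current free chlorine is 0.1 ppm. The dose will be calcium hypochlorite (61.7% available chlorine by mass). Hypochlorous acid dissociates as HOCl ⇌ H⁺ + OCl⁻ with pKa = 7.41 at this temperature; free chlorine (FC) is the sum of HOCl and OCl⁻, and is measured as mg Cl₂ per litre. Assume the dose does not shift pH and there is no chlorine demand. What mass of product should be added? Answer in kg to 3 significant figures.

7.61 kg

Volume: 1120 m³ = 1,120,000 L.
[OCl⁻]/[HOCl] = 10^(pH − pKa) = 10^(7.68 − 7.41) = 1.862; fraction as HOCl = 1/(1 + 1.862) = 0.3494.
Free chlorine required for 1.5 ppm HOCl: 1.5 / 0.3494 = 4.293 ppm.
FC to add: 4.293 − 0.1 = 4.193 mg/L as Cl₂.
Cl₂ equivalent: 4.193 mg/L × 1,120,000 L = 4696 g.
Product at 61.7% available Cl: 4696 / 0.617 = 7612 g.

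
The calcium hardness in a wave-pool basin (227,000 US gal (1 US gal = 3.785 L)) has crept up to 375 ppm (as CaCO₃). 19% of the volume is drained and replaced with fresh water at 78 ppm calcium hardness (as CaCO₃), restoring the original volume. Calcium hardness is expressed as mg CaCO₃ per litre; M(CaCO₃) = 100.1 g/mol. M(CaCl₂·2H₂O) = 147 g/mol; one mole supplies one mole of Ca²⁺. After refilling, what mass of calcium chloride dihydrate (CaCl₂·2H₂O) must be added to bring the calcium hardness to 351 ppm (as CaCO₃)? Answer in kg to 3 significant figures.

40.9 kg

Volume: 227,000 US gal × 3.785 L/gal = 859,195 L.
After draining 19% and refilling: 375 × 0.81 + 78 × 0.19 = 318.57 ppm.
Deficit to target: 351 − 318.57 = 32.43 mg/L.
As CaCO₃: 32.43 mg/L × 859,195 L = 27,860 g; ÷ 100.1 = 278.4 mol Ca²⁺.
Mass: 278.4 × 147 = 40,920 g.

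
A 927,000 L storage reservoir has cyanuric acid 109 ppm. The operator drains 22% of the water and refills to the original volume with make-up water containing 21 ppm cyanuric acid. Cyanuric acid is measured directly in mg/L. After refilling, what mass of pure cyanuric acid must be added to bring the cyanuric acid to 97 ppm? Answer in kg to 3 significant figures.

After draining 22% and refilling: 109 × 0.78 + 21 × 0.22 = 89.64 ppm.
Deficit to target: 97 − 89.64 = 7.36 mg/L.
Mass: 7.36 mg/L × 927,000 L = 6823 g cyanuric acid.

6.82 kg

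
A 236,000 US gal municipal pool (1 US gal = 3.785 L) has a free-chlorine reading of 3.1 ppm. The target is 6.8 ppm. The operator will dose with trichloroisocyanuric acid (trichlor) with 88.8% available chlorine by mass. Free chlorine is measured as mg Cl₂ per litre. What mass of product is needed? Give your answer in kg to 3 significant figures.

Volume: 236,000 US gal × 3.785 L/gal = 893,260 L.
Chlorine deficit: 6.8 − 3.1 = 3.7 ppm = 3.7 mg/L as Cl₂.
Cl₂ equivalent needed: 3.7 mg/L × 893,260 L = 3,305,000 mg = 3305 g.
Product at 88.8% available chlorine: 3305 / 0.888 = 3722 g.

3.72 kg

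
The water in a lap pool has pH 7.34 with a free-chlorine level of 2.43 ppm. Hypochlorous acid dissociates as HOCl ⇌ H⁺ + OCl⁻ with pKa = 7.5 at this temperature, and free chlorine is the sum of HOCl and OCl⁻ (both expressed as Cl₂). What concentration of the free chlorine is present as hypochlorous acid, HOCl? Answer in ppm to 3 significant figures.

[OCl⁻]/[HOCl] = 10^(pH − pKa) = 10^(7.34 − 7.5) = 10^-0.16 = 0.6918.
Fraction as HOCl = 1 / (1 + 0.6918) = 0.5911.
HOCl = 0.5911 × 2.43 ppm = 1.436 ppm.

1.44 ppm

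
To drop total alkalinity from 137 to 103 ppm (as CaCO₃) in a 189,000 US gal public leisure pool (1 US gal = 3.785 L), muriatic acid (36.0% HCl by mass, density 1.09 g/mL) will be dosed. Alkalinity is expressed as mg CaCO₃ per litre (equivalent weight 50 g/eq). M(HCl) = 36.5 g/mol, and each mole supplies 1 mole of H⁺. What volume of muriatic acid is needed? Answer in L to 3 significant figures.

Volume: 189,000 US gal × 3.785 L/gal = 715,365 L.
Alkalinity to neutralize: (137 − 103) = 34 mg/L as CaCO₃ × 715,365 L = 24,320 g as CaCO₃.
Equivalents of H⁺ required: 24,320 ÷ 50 g/eq = 486.4 eq = 486.4 mol HCl.
Mass of HCl: 486.4 × 36.5 = 17,760 g.
Mass of 36.0% solution: 17,760 / 0.36 = 49,320 g.
Volume: 49,320 g ÷ 1.09 g/mL = 45,250 mL.

45.2 L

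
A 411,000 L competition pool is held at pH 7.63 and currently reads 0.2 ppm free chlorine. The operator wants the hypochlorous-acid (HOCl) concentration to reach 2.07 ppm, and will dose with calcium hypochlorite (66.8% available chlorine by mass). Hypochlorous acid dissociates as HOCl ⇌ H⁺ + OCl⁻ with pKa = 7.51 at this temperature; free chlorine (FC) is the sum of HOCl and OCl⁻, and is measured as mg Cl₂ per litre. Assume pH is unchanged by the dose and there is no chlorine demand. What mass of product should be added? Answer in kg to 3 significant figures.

2.83 kg

[OCl⁻]/[HOCl] = 10^(pH − pKa) = 10^(7.63 − 7.51) = 1.318; fraction as HOCl = 1/(1 + 1.318) = 0.4314.
Free chlorine required for 2.07 ppm HOCl: 2.07 / 0.4314 = 4.799 ppm.
FC to add: 4.799 − 0.2 = 4.599 mg/L as Cl₂.
Cl₂ equivalent: 4.599 mg/L × 411,000 L = 1890 g.
Product at 66.8% available Cl: 1890 / 0.668 = 2829 g.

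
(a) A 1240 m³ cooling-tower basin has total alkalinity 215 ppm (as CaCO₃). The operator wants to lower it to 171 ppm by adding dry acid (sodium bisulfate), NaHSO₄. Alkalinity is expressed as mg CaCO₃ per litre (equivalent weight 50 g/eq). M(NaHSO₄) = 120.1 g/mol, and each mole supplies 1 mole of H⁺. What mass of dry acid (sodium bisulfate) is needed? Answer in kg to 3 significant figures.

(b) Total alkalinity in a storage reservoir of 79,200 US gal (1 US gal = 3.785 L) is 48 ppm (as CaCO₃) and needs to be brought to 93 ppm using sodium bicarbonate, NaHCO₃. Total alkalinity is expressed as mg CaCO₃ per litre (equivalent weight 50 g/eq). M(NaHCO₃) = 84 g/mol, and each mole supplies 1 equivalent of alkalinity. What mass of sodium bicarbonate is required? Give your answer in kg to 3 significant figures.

(a) Volume: 1240 m³ = 1,240,000 L.
(a) Alkalinity to neutralize: (215 − 171) = 44 mg/L as CaCO₃ × 1,240,000 L = 54,560 g as CaCO₃.
(a) Equivalents of H⁺ required: 54,560 ÷ 50 g/eq = 1091 eq = 1091 mol NaHSO₄.
(a) Mass of NaHSO₄: 1091 × 120.1 = 131,100 g.

(b) Volume: 79,200 US gal × 3.785 L/gal = 299,772 L.
(b) Alkalinity to add: (93 − 48) = 45 mg/L as CaCO₃ × 299,772 L = 13,490 g as CaCO₃.
(b) Equivalents: 13,490 g ÷ 50 g/eq = 269.8 eq.
(b) NaHCO₃ supplies 1 eq per mole → 269.8 mol.
(b) Mass: 269.8 mol × 84 g/mol = 22,660 g.

(a) 131 kg; (b) 22.7 kg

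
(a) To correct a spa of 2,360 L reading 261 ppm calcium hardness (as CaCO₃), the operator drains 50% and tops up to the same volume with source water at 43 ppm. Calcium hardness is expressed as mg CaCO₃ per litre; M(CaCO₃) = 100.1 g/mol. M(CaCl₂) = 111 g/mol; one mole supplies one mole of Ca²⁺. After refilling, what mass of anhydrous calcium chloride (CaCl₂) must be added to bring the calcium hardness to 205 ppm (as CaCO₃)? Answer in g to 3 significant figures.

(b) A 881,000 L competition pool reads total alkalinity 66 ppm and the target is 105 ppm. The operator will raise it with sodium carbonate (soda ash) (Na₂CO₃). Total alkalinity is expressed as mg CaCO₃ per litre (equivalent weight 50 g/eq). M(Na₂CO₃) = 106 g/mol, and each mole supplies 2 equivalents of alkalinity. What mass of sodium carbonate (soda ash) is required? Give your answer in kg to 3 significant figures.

(a) 139 g; (b) 36.4 kg

(a) After draining 50% and refilling: 261 × 0.50 + 43 × 0.50 = 152 ppm.
(a) Deficit to target: 205 − 152 = 53 mg/L.
(a) As CaCO₃: 53 mg/L × 2,360 L = 125.1 g; ÷ 100.1 = 1.25 mol Ca²⁺.
(a) Mass: 1.25 × 111 = 138.7 g.

(b) Alkalinity to add: (105 − 66) = 39 mg/L as CaCO₃ × 881,000 L = 34,360 g as CaCO₃.
(b) Equivalents: 34,360 g ÷ 50 g/eq = 687.2 eq.
(b) Each mole of Na₂CO₃ supplies 2 eq, so 687.2 / 2 = 343.6 mol.
(b) Mass: 343.6 mol × 106 g/mol = 36,420 g.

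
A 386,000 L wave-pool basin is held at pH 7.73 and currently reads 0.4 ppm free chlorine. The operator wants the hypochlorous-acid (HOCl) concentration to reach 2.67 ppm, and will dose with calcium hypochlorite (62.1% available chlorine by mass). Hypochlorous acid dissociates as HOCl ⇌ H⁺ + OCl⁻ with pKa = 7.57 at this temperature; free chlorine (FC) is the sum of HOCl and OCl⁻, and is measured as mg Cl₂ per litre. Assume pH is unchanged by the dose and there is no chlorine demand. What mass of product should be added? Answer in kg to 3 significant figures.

3.81 kg

[OCl⁻]/[HOCl] = 10^(pH − pKa) = 10^(7.73 − 7.57) = 1.445; fraction as HOCl = 1/(1 + 1.445) = 0.4089.
Free chlorine required for 2.67 ppm HOCl: 2.67 / 0.4089 = 6.529 ppm.
FC to add: 6.529 − 0.4 = 6.129 mg/L as Cl₂.
Cl₂ equivalent: 6.129 mg/L × 386,000 L = 2366 g.
Product at 62.1% available Cl: 2366 / 0.621 = 3810 g.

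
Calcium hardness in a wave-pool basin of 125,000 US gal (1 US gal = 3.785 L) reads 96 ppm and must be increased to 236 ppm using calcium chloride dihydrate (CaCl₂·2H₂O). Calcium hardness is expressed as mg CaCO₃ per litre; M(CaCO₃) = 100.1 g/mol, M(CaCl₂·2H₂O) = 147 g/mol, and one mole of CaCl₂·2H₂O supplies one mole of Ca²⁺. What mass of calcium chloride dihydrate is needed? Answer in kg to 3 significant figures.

97.3 kg

Volume: 125,000 US gal × 3.785 L/gal = 473,125 L.
Hardness to add: (236 − 96) = 140 mg/L as CaCO₃ × 473,125 L = 66,240 g as CaCO₃.
Moles of Ca²⁺ (1 mol Ca²⁺ ≡ 1 mol CaCO₃): 66,240 / 100.1 g/mol = 661.7 mol.
Mass of CaCl₂·2H₂O: 661.7 × 147 = 97,270 g.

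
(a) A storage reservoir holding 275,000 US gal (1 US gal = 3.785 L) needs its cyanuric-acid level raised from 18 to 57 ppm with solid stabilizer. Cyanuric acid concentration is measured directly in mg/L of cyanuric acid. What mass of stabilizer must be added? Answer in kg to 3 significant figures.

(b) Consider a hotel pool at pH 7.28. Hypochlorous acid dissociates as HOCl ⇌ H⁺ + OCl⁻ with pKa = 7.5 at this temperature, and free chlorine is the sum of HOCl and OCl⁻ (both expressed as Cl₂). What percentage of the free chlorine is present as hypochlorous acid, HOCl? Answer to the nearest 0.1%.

(a) 40.6 kg; (b) 62.4%

(a) Volume: 275,000 US gal × 3.785 L/gal = 1,040,875 L.
(a) CYA to add: (57 − 18) = 39 mg/L × 1,040,875 L = 40,590 g cyanuric acid.

(b) [OCl⁻]/[HOCl] = 10^(pH − pKa) = 10^(7.28 − 7.5) = 10^-0.22 = 0.6026.
(b) Fraction as HOCl = 1 / (1 + 0.6026) = 0.624.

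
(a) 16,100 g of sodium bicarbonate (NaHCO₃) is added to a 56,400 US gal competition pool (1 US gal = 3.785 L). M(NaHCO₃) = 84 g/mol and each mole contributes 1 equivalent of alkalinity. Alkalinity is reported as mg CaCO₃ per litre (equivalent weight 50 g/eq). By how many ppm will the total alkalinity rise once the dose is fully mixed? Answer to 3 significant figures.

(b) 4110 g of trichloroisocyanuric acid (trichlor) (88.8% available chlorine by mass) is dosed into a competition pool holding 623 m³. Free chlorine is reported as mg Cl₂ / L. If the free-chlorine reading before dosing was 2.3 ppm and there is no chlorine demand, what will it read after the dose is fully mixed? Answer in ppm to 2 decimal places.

(a) Volume: 56,400 US gal × 3.785 L/gal = 213,474 L.
(a) Moles of NaHCO₃: 16,100 g ÷ 84 g/mol = 191.7 mol → 191.7 eq of alkalinity.
(a) As CaCO₃: 191.7 eq × 50 g/eq = 9583 g.
(a) Rise: 9583 g / 213,474 L × 1000 = 44.89 mg/L.

(b) Volume: 623 m³ = 623,000 L.
(b) Available chlorine delivered: 4110 g × 0.888 = 3650 g as Cl₂.
(b) Concentration rise: 3650 g / 623,000 L = 5.858 mg/L = 5.86 ppm.
(b) Final FC: 2.3 + 5.86 = 8.16 ppm.

(a) 44.9 ppm; (b) 8.16 ppm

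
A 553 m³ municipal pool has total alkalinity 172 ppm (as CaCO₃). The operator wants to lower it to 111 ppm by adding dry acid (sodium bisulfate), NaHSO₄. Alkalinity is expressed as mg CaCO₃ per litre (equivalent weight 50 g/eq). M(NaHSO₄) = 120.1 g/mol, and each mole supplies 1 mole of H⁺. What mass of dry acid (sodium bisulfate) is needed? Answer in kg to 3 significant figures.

Volume: 553 m³ = 553,000 L.
Alkalinity to neutralize: (172 − 111) = 61 mg/L as CaCO₃ × 553,000 L = 33,730 g as CaCO₃.
Equivalents of H⁺ required: 33,730 ÷ 50 g/eq = 674.7 eq = 674.7 mol NaHSO₄.
Mass of NaHSO₄: 674.7 × 120.1 = 81,030 g.

81.0 kg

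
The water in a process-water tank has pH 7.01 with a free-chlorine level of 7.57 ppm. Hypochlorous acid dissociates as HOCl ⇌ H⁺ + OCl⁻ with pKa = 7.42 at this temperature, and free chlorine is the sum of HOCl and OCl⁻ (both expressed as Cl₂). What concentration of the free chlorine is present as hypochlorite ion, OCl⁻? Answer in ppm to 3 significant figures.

2.12 ppm

[OCl⁻]/[HOCl] = 10^(pH − pKa) = 10^(7.01 − 7.42) = 10^-0.41 = 0.389.
Fraction as HOCl = 1 / (1 + 0.389) = 0.7199.
OCl⁻ = (1 − 0.7199) × 7.57 ppm = 2.12 ppm.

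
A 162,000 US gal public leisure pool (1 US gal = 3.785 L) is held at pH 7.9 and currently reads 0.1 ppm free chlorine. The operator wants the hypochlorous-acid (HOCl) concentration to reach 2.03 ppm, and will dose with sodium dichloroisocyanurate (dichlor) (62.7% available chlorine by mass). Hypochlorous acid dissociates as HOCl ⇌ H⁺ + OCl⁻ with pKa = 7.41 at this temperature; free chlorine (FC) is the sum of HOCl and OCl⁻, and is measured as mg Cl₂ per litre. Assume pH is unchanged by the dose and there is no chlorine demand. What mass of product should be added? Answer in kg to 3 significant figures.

8.02 kg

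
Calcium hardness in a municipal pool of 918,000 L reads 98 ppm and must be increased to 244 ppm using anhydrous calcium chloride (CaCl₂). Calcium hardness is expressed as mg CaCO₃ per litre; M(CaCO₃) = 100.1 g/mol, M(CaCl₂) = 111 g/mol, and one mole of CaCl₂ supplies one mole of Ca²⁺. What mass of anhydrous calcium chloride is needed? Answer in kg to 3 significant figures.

Hardness to add: (244 − 98) = 146 mg/L as CaCO₃ × 918,000 L = 134,000 g as CaCO₃.
Moles of Ca²⁺ (1 mol Ca²⁺ ≡ 1 mol CaCO₃): 134,000 / 100.1 g/mol = 1339 mol.
Mass of CaCl₂: 1339 × 111 = 148,600 g.

149 kg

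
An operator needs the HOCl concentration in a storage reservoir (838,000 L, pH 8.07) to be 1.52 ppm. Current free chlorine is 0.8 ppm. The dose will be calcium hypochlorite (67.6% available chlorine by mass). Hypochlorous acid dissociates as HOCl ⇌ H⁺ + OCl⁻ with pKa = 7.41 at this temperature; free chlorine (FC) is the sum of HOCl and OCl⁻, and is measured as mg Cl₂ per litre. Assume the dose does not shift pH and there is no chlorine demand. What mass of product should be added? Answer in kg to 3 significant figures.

9.51 kg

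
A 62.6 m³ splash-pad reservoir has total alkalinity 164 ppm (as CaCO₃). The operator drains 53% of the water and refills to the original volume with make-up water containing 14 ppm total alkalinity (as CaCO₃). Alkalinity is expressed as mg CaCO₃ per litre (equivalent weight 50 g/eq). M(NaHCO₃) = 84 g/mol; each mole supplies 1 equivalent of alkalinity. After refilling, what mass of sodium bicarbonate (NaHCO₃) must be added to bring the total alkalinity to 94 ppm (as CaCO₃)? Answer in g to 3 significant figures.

999 g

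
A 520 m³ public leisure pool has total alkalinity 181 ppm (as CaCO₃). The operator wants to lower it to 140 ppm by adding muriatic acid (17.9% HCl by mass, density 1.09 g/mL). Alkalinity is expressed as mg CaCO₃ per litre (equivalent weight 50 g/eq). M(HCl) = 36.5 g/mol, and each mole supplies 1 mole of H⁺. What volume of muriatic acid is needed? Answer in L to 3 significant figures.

Volume: 520 m³ = 520,000 L.
Alkalinity to neutralize: (181 − 140) = 41 mg/L as CaCO₃ × 520,000 L = 21,320 g as CaCO₃.
Equivalents of H⁺ required: 21,320 ÷ 50 g/eq = 426.4 eq = 426.4 mol HCl.
Mass of HCl: 426.4 × 36.5 = 15,560 g.
Mass of 17.9% solution: 15,560 / 0.179 = 86,950 g.
Volume: 86,950 g ÷ 1.09 g/mL = 79,770 mL.

79.8 L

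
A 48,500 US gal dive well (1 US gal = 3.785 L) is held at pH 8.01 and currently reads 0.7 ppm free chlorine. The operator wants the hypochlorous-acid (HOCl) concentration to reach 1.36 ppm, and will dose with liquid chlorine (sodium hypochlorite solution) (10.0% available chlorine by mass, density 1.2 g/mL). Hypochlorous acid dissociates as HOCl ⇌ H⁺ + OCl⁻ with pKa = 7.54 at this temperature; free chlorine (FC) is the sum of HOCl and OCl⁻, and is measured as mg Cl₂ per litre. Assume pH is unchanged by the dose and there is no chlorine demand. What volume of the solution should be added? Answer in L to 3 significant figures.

7.15 L

Volume: 48,500 US gal × 3.785 L/gal = 183,572 L.
[OCl⁻]/[HOCl] = 10^(pH − pKa) = 10^(8.01 − 7.54) = 2.951; fraction as HOCl = 1/(1 + 2.951) = 0.2531.
Free chlorine required for 1.36 ppm HOCl: 1.36 / 0.2531 = 5.374 ppm.
FC to add: 5.374 − 0.7 = 4.674 mg/L as Cl₂.
Cl₂ equivalent: 4.674 mg/L × 183,572 L = 858 g.
Product at 10.0% available Cl: 858 / 0.1 = 8580 g.
Volume: 8580 g ÷ 1.2 g/mL = 7150 mL.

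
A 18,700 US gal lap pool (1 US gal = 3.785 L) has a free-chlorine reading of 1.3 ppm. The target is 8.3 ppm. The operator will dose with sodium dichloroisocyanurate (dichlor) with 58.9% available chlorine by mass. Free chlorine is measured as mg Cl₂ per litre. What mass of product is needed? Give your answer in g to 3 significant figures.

Volume: 18,700 US gal × 3.785 L/gal = 70,780 L.
Chlorine deficit: 8.3 − 1.3 = 7 ppm = 7 mg/L as Cl₂.
Cl₂ equivalent needed: 7 mg/L × 70,780 L = 495,500 mg = 495.5 g.
Product at 58.9% available chlorine: 495.5 / 0.589 = 841.2 g.

841 g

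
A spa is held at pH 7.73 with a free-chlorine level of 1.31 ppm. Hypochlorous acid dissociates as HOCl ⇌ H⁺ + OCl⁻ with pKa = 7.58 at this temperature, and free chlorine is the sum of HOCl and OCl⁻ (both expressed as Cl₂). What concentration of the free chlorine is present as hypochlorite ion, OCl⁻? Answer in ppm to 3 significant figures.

[OCl⁻]/[HOCl] = 10^(pH − pKa) = 10^(7.73 − 7.58) = 10^0.15 = 1.413.
Fraction as HOCl = 1 / (1 + 1.413) = 0.4145.
OCl⁻ = (1 − 0.4145) × 1.31 ppm = 0.767 ppm.

0.767 ppm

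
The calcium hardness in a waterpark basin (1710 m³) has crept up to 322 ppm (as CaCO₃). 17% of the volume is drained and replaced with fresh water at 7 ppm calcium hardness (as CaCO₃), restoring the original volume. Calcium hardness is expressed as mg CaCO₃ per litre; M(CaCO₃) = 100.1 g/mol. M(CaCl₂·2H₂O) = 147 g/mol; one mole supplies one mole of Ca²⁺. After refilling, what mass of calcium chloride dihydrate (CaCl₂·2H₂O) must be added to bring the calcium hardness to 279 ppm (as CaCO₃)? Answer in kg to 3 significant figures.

Volume: 1710 m³ = 1,710,000 L.
After draining 17% and refilling: 322 × 0.83 + 7 × 0.17 = 268.45 ppm.
Deficit to target: 279 − 268.45 = 10.55 mg/L.
As CaCO₃: 10.55 mg/L × 1,710,000 L = 18,040 g; ÷ 100.1 = 180.2 mol Ca²⁺.
Mass: 180.2 × 147 = 26,490 g.

26.5 kg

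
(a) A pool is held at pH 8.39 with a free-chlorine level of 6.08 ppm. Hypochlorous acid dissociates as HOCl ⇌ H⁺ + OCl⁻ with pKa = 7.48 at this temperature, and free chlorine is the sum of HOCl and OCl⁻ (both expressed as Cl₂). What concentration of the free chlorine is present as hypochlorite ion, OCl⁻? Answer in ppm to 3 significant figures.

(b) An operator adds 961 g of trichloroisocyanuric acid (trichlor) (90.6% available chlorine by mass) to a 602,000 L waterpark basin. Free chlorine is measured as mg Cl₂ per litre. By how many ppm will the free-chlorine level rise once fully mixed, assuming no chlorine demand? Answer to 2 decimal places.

(a) [OCl⁻]/[HOCl] = 10^(pH − pKa) = 10^(8.39 − 7.48) = 10^0.91 = 8.128.
(a) Fraction as HOCl = 1 / (1 + 8.128) = 0.1095.
(a) OCl⁻ = (1 − 0.1095) × 6.08 ppm = 5.414 ppm.

(b) Available chlorine delivered: 961 g × 0.906 = 870.7 g as Cl₂.
(b) Concentration rise: 870.7 g / 602,000 L = 1.446 mg/L = 1.45 ppm.

(a) 5.41 ppm; (b) 1.45 ppm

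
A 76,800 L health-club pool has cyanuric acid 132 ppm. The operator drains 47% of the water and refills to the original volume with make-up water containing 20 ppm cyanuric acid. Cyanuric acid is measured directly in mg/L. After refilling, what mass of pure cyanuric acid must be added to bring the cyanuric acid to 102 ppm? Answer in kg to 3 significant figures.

After draining 47% and refilling: 132 × 0.53 + 20 × 0.47 = 79.36 ppm.
Deficit to target: 102 − 79.36 = 22.64 mg/L.
Mass: 22.64 mg/L × 76,800 L = 1739 g cyanuric acid.

1.74 kg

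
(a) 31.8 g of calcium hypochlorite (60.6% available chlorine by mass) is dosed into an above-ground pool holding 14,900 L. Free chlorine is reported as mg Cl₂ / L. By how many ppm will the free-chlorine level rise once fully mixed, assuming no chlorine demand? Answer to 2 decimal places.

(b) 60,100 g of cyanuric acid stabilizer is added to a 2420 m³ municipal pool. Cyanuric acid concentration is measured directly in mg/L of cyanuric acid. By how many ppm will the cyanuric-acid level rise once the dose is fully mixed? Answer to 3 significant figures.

(a) Available chlorine delivered: 31.8 g × 0.606 = 19.27 g as Cl₂.
(a) Concentration rise: 19.27 g / 14,900 L = 1.293 mg/L = 1.29 ppm.

(b) Volume: 2420 m³ = 2,420,000 L.
(b) Rise: 60,100 g / 2,420,000 L × 1000 = 24.83 mg/L.

(a) 1.29 ppm; (b) 24.8 ppm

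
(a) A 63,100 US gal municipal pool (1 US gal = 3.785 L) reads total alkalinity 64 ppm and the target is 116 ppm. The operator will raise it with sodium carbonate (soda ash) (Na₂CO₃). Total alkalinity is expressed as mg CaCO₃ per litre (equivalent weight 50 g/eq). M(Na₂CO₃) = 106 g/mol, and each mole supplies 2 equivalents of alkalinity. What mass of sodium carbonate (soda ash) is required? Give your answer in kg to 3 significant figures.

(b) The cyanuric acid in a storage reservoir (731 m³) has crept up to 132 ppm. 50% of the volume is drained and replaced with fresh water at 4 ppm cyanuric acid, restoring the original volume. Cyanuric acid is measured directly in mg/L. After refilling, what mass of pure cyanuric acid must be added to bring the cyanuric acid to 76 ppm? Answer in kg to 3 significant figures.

(a) 13.2 kg; (b) 5.85 kg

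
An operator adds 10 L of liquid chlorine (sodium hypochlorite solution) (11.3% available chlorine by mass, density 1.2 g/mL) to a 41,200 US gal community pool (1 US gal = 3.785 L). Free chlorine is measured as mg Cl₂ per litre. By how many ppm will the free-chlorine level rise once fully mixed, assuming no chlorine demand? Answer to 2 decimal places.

8.70 ppm

Volume: 41,200 US gal × 3.785 L/gal = 155,942 L.
Mass of solution: 10 L × 1000 mL/L × 1.2 g/mL = 12,000 g.
Available chlorine delivered: 12,000 g × 0.113 = 1356 g as Cl₂.
Concentration rise: 1356 g / 155,942 L = 8.696 mg/L = 8.70 ppm.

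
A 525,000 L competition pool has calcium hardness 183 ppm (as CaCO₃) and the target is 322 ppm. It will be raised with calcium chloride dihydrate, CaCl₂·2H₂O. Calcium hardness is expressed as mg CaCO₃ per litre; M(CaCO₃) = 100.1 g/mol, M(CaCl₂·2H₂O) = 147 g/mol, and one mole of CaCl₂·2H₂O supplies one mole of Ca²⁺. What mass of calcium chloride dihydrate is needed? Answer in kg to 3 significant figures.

Hardness to add: (322 − 183) = 139 mg/L as CaCO₃ × 525,000 L = 72,980 g as CaCO₃.
Moles of Ca²⁺ (1 mol Ca²⁺ ≡ 1 mol CaCO₃): 72,980 / 100.1 g/mol = 729 mol.
Mass of CaCl₂·2H₂O: 729 × 147 = 107,200 g.

107 kg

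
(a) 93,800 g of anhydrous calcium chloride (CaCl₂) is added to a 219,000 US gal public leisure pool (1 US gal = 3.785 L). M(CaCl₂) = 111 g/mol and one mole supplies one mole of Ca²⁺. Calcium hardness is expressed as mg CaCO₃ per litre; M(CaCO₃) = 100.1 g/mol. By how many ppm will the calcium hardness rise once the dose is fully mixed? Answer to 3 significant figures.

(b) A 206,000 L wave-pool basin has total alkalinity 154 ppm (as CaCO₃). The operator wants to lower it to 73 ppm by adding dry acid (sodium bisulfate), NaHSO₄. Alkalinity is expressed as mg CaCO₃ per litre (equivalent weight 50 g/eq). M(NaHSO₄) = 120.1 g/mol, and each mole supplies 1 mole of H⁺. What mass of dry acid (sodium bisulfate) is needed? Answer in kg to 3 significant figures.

(a) Volume: 219,000 US gal × 3.785 L/gal = 828,915 L.
(a) Moles of Ca²⁺: 93,800 g ÷ 111 g/mol = 845 mol.
(a) As CaCO₃: 845 mol × 100.1 g/mol = 84,590 g.
(a) Rise: 84,590 g / 828,915 L × 1000 = 102 mg/L.

(b) Alkalinity to neutralize: (154 − 73) = 81 mg/L as CaCO₃ × 206,000 L = 16,690 g as CaCO₃.
(b) Equivalents of H⁺ required: 16,690 ÷ 50 g/eq = 333.7 eq = 333.7 mol NaHSO₄.
(b) Mass of NaHSO₄: 333.7 × 120.1 = 40,080 g.

(a) 102 ppm; (b) 40.1 kg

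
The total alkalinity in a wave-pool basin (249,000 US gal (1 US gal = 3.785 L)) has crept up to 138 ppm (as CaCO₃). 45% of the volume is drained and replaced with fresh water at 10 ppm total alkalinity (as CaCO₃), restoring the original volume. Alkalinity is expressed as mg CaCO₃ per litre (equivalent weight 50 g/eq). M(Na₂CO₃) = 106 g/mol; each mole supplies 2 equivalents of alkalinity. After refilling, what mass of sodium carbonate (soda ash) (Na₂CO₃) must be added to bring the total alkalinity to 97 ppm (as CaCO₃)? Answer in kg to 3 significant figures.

Volume: 249,000 US gal × 3.785 L/gal = 942,465 L.
After draining 45% and refilling: 138 × 0.55 + 10 × 0.45 = 80.4 ppm.
Deficit to target: 97 − 80.4 = 16.6 mg/L.
As CaCO₃: 16.6 mg/L × 942,465 L = 15,640 g; ÷ 50 g/eq ÷ 2 = 156.4 mol Na₂CO₃.
Mass: 156.4 × 106 = 16,580 g.

16.6 kg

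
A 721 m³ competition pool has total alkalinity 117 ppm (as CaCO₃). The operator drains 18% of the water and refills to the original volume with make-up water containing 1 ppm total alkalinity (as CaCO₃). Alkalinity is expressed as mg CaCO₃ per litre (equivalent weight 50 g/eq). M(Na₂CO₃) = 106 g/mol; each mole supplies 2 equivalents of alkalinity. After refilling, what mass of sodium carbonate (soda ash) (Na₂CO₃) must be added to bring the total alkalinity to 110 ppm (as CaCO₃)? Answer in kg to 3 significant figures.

10.6 kg

Volume: 721 m³ = 721,000 L.
After draining 18% and refilling: 117 × 0.82 + 1 × 0.18 = 96.12 ppm.
Deficit to target: 110 − 96.12 = 13.88 mg/L.
As CaCO₃: 13.88 mg/L × 721,000 L = 10,010 g; ÷ 50 g/eq ÷ 2 = 100.1 mol Na₂CO₃.
Mass: 100.1 × 106 = 10,610 g.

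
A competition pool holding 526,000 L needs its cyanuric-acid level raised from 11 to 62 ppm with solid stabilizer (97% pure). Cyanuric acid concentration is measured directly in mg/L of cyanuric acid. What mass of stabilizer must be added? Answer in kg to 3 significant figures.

27.7 kg

CYA to add: (62 − 11) = 51 mg/L × 526,000 L = 26,830 g cyanuric acid.
At 97% purity: 26,830 / 0.97 = 27,660 g product.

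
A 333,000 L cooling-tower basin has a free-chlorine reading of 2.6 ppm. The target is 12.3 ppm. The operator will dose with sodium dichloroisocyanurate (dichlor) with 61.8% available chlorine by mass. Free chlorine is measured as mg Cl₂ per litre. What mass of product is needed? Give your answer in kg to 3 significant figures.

5.23 kg

Chlorine deficit: 12.3 − 2.6 = 9.7 ppm = 9.7 mg/L as Cl₂.
Cl₂ equivalent needed: 9.7 mg/L × 333,000 L = 3,230,000 mg = 3230 g.
Product at 61.8% available chlorine: 3230 / 0.618 = 5227 g.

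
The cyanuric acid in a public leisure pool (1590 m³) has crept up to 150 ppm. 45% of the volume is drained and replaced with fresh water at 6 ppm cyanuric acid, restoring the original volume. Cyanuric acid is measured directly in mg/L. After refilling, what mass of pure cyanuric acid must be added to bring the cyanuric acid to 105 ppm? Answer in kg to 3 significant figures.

31.5 kg

Volume: 1590 m³ = 1,590,000 L.
After draining 45% and refilling: 150 × 0.55 + 6 × 0.45 = 85.2 ppm.
Deficit to target: 105 − 85.2 = 19.8 mg/L.
Mass: 19.8 mg/L × 1,590,000 L = 31,480 g cyanuric acid.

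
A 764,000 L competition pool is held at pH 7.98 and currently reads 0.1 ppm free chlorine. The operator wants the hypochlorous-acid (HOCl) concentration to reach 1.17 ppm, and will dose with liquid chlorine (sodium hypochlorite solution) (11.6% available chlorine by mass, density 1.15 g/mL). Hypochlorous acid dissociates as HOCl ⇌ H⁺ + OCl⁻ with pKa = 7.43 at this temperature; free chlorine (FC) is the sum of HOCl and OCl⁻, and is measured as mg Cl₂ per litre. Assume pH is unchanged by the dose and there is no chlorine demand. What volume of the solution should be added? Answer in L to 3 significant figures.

29.9 L

[OCl⁻]/[HOCl] = 10^(pH − pKa) = 10^(7.98 − 7.43) = 3.548; fraction as HOCl = 1/(1 + 3.548) = 0.2199.
Free chlorine required for 1.17 ppm HOCl: 1.17 / 0.2199 = 5.321 ppm.
FC to add: 5.321 − 0.1 = 5.221 mg/L as Cl₂.
Cl₂ equivalent: 5.221 mg/L × 764,000 L = 3989 g.
Product at 11.6% available Cl: 3989 / 0.116 = 34,390 g.
Volume: 34,390 g ÷ 1.15 g/mL = 29,900 mL.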